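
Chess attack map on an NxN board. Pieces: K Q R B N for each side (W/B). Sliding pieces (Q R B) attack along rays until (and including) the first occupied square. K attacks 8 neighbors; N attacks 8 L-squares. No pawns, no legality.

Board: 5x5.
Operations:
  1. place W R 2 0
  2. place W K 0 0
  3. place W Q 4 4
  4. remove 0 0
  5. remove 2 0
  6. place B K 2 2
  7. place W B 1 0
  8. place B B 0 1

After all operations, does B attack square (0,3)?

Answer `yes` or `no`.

Op 1: place WR@(2,0)
Op 2: place WK@(0,0)
Op 3: place WQ@(4,4)
Op 4: remove (0,0)
Op 5: remove (2,0)
Op 6: place BK@(2,2)
Op 7: place WB@(1,0)
Op 8: place BB@(0,1)
Per-piece attacks for B:
  BB@(0,1): attacks (1,2) (2,3) (3,4) (1,0) [ray(1,-1) blocked at (1,0)]
  BK@(2,2): attacks (2,3) (2,1) (3,2) (1,2) (3,3) (3,1) (1,3) (1,1)
B attacks (0,3): no

Answer: no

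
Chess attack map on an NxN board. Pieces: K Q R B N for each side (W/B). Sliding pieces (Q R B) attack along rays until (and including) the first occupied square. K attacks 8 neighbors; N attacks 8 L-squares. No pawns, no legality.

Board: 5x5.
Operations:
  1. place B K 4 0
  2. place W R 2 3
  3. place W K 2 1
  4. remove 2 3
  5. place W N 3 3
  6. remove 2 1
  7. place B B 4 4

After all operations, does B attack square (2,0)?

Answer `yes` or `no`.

Op 1: place BK@(4,0)
Op 2: place WR@(2,3)
Op 3: place WK@(2,1)
Op 4: remove (2,3)
Op 5: place WN@(3,3)
Op 6: remove (2,1)
Op 7: place BB@(4,4)
Per-piece attacks for B:
  BK@(4,0): attacks (4,1) (3,0) (3,1)
  BB@(4,4): attacks (3,3) [ray(-1,-1) blocked at (3,3)]
B attacks (2,0): no

Answer: no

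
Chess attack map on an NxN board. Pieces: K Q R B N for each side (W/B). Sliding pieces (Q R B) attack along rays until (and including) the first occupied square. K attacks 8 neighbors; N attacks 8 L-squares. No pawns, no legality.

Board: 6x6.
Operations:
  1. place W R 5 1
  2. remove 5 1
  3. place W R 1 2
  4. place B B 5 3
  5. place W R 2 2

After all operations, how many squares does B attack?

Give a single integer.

Answer: 5

Derivation:
Op 1: place WR@(5,1)
Op 2: remove (5,1)
Op 3: place WR@(1,2)
Op 4: place BB@(5,3)
Op 5: place WR@(2,2)
Per-piece attacks for B:
  BB@(5,3): attacks (4,4) (3,5) (4,2) (3,1) (2,0)
Union (5 distinct): (2,0) (3,1) (3,5) (4,2) (4,4)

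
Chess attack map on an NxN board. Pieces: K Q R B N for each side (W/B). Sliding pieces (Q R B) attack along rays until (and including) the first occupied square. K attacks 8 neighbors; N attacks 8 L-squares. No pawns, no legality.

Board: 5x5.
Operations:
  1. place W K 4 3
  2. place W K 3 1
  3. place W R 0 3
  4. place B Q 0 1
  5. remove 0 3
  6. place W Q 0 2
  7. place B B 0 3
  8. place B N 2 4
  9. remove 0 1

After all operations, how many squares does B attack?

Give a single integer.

Answer: 7

Derivation:
Op 1: place WK@(4,3)
Op 2: place WK@(3,1)
Op 3: place WR@(0,3)
Op 4: place BQ@(0,1)
Op 5: remove (0,3)
Op 6: place WQ@(0,2)
Op 7: place BB@(0,3)
Op 8: place BN@(2,4)
Op 9: remove (0,1)
Per-piece attacks for B:
  BB@(0,3): attacks (1,4) (1,2) (2,1) (3,0)
  BN@(2,4): attacks (3,2) (4,3) (1,2) (0,3)
Union (7 distinct): (0,3) (1,2) (1,4) (2,1) (3,0) (3,2) (4,3)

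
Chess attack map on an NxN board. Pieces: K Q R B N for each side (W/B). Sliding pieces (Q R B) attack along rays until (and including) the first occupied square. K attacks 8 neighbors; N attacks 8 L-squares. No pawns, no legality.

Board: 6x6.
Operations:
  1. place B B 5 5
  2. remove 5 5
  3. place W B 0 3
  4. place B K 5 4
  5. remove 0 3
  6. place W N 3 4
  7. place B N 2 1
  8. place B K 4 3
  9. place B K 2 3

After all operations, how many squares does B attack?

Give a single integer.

Op 1: place BB@(5,5)
Op 2: remove (5,5)
Op 3: place WB@(0,3)
Op 4: place BK@(5,4)
Op 5: remove (0,3)
Op 6: place WN@(3,4)
Op 7: place BN@(2,1)
Op 8: place BK@(4,3)
Op 9: place BK@(2,3)
Per-piece attacks for B:
  BN@(2,1): attacks (3,3) (4,2) (1,3) (0,2) (4,0) (0,0)
  BK@(2,3): attacks (2,4) (2,2) (3,3) (1,3) (3,4) (3,2) (1,4) (1,2)
  BK@(4,3): attacks (4,4) (4,2) (5,3) (3,3) (5,4) (5,2) (3,4) (3,2)
  BK@(5,4): attacks (5,5) (5,3) (4,4) (4,5) (4,3)
Union (19 distinct): (0,0) (0,2) (1,2) (1,3) (1,4) (2,2) (2,4) (3,2) (3,3) (3,4) (4,0) (4,2) (4,3) (4,4) (4,5) (5,2) (5,3) (5,4) (5,5)

Answer: 19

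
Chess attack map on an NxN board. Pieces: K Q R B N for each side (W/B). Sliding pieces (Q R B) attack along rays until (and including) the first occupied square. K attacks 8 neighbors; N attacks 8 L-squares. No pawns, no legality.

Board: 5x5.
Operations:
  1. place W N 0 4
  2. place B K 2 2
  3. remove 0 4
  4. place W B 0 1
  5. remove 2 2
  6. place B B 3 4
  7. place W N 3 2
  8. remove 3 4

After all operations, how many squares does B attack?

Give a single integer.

Answer: 0

Derivation:
Op 1: place WN@(0,4)
Op 2: place BK@(2,2)
Op 3: remove (0,4)
Op 4: place WB@(0,1)
Op 5: remove (2,2)
Op 6: place BB@(3,4)
Op 7: place WN@(3,2)
Op 8: remove (3,4)
Per-piece attacks for B:
Union (0 distinct): (none)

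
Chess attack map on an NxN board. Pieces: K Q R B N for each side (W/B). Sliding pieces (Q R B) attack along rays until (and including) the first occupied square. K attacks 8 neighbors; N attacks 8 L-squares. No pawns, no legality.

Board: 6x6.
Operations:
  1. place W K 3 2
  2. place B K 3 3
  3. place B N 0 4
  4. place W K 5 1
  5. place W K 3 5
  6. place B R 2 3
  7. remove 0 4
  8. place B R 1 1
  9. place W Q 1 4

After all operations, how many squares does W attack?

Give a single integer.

Answer: 24

Derivation:
Op 1: place WK@(3,2)
Op 2: place BK@(3,3)
Op 3: place BN@(0,4)
Op 4: place WK@(5,1)
Op 5: place WK@(3,5)
Op 6: place BR@(2,3)
Op 7: remove (0,4)
Op 8: place BR@(1,1)
Op 9: place WQ@(1,4)
Per-piece attacks for W:
  WQ@(1,4): attacks (1,5) (1,3) (1,2) (1,1) (2,4) (3,4) (4,4) (5,4) (0,4) (2,5) (2,3) (0,5) (0,3) [ray(0,-1) blocked at (1,1); ray(1,-1) blocked at (2,3)]
  WK@(3,2): attacks (3,3) (3,1) (4,2) (2,2) (4,3) (4,1) (2,3) (2,1)
  WK@(3,5): attacks (3,4) (4,5) (2,5) (4,4) (2,4)
  WK@(5,1): attacks (5,2) (5,0) (4,1) (4,2) (4,0)
Union (24 distinct): (0,3) (0,4) (0,5) (1,1) (1,2) (1,3) (1,5) (2,1) (2,2) (2,3) (2,4) (2,5) (3,1) (3,3) (3,4) (4,0) (4,1) (4,2) (4,3) (4,4) (4,5) (5,0) (5,2) (5,4)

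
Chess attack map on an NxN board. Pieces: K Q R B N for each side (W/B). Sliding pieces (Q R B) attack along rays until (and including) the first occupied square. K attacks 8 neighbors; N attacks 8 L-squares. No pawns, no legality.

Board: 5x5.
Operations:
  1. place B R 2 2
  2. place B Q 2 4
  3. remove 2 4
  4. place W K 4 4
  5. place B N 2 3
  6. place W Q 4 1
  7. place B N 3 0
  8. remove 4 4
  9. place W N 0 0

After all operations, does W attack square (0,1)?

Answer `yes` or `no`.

Op 1: place BR@(2,2)
Op 2: place BQ@(2,4)
Op 3: remove (2,4)
Op 4: place WK@(4,4)
Op 5: place BN@(2,3)
Op 6: place WQ@(4,1)
Op 7: place BN@(3,0)
Op 8: remove (4,4)
Op 9: place WN@(0,0)
Per-piece attacks for W:
  WN@(0,0): attacks (1,2) (2,1)
  WQ@(4,1): attacks (4,2) (4,3) (4,4) (4,0) (3,1) (2,1) (1,1) (0,1) (3,2) (2,3) (3,0) [ray(-1,1) blocked at (2,3); ray(-1,-1) blocked at (3,0)]
W attacks (0,1): yes

Answer: yes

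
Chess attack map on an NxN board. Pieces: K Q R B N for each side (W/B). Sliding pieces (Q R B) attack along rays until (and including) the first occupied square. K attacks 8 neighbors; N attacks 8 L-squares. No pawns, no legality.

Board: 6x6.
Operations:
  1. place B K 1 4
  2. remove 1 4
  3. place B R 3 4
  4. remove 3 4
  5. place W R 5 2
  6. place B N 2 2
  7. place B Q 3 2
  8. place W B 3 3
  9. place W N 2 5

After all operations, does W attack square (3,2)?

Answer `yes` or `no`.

Op 1: place BK@(1,4)
Op 2: remove (1,4)
Op 3: place BR@(3,4)
Op 4: remove (3,4)
Op 5: place WR@(5,2)
Op 6: place BN@(2,2)
Op 7: place BQ@(3,2)
Op 8: place WB@(3,3)
Op 9: place WN@(2,5)
Per-piece attacks for W:
  WN@(2,5): attacks (3,3) (4,4) (1,3) (0,4)
  WB@(3,3): attacks (4,4) (5,5) (4,2) (5,1) (2,4) (1,5) (2,2) [ray(-1,-1) blocked at (2,2)]
  WR@(5,2): attacks (5,3) (5,4) (5,5) (5,1) (5,0) (4,2) (3,2) [ray(-1,0) blocked at (3,2)]
W attacks (3,2): yes

Answer: yes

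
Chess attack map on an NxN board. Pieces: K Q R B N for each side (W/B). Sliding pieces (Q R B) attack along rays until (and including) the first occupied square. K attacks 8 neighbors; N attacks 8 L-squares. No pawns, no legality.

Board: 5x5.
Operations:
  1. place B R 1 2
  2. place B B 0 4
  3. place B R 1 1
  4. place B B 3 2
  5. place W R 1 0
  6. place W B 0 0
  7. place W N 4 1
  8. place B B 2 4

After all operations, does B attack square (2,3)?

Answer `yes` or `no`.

Op 1: place BR@(1,2)
Op 2: place BB@(0,4)
Op 3: place BR@(1,1)
Op 4: place BB@(3,2)
Op 5: place WR@(1,0)
Op 6: place WB@(0,0)
Op 7: place WN@(4,1)
Op 8: place BB@(2,4)
Per-piece attacks for B:
  BB@(0,4): attacks (1,3) (2,2) (3,1) (4,0)
  BR@(1,1): attacks (1,2) (1,0) (2,1) (3,1) (4,1) (0,1) [ray(0,1) blocked at (1,2); ray(0,-1) blocked at (1,0); ray(1,0) blocked at (4,1)]
  BR@(1,2): attacks (1,3) (1,4) (1,1) (2,2) (3,2) (0,2) [ray(0,-1) blocked at (1,1); ray(1,0) blocked at (3,2)]
  BB@(2,4): attacks (3,3) (4,2) (1,3) (0,2)
  BB@(3,2): attacks (4,3) (4,1) (2,3) (1,4) (2,1) (1,0) [ray(1,-1) blocked at (4,1); ray(-1,-1) blocked at (1,0)]
B attacks (2,3): yes

Answer: yes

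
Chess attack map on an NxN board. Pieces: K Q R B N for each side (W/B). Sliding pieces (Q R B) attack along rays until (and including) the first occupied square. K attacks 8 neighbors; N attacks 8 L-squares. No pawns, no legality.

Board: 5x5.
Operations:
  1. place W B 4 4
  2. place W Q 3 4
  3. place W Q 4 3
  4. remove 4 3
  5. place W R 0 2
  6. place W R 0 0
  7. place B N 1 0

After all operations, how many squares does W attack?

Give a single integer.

Op 1: place WB@(4,4)
Op 2: place WQ@(3,4)
Op 3: place WQ@(4,3)
Op 4: remove (4,3)
Op 5: place WR@(0,2)
Op 6: place WR@(0,0)
Op 7: place BN@(1,0)
Per-piece attacks for W:
  WR@(0,0): attacks (0,1) (0,2) (1,0) [ray(0,1) blocked at (0,2); ray(1,0) blocked at (1,0)]
  WR@(0,2): attacks (0,3) (0,4) (0,1) (0,0) (1,2) (2,2) (3,2) (4,2) [ray(0,-1) blocked at (0,0)]
  WQ@(3,4): attacks (3,3) (3,2) (3,1) (3,0) (4,4) (2,4) (1,4) (0,4) (4,3) (2,3) (1,2) (0,1) [ray(1,0) blocked at (4,4)]
  WB@(4,4): attacks (3,3) (2,2) (1,1) (0,0) [ray(-1,-1) blocked at (0,0)]
Union (19 distinct): (0,0) (0,1) (0,2) (0,3) (0,4) (1,0) (1,1) (1,2) (1,4) (2,2) (2,3) (2,4) (3,0) (3,1) (3,2) (3,3) (4,2) (4,3) (4,4)

Answer: 19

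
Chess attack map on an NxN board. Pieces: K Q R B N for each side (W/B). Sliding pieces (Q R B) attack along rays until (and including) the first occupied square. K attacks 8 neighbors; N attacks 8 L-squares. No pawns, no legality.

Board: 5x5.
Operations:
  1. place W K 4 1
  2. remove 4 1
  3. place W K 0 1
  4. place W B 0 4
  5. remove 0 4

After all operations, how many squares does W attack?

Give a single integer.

Answer: 5

Derivation:
Op 1: place WK@(4,1)
Op 2: remove (4,1)
Op 3: place WK@(0,1)
Op 4: place WB@(0,4)
Op 5: remove (0,4)
Per-piece attacks for W:
  WK@(0,1): attacks (0,2) (0,0) (1,1) (1,2) (1,0)
Union (5 distinct): (0,0) (0,2) (1,0) (1,1) (1,2)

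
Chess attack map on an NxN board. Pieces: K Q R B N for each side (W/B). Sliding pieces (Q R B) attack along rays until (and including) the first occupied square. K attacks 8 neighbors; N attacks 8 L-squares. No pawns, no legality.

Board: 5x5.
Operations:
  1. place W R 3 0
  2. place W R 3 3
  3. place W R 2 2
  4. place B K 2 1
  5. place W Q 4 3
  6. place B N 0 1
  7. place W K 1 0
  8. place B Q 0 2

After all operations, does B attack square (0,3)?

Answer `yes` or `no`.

Op 1: place WR@(3,0)
Op 2: place WR@(3,3)
Op 3: place WR@(2,2)
Op 4: place BK@(2,1)
Op 5: place WQ@(4,3)
Op 6: place BN@(0,1)
Op 7: place WK@(1,0)
Op 8: place BQ@(0,2)
Per-piece attacks for B:
  BN@(0,1): attacks (1,3) (2,2) (2,0)
  BQ@(0,2): attacks (0,3) (0,4) (0,1) (1,2) (2,2) (1,3) (2,4) (1,1) (2,0) [ray(0,-1) blocked at (0,1); ray(1,0) blocked at (2,2)]
  BK@(2,1): attacks (2,2) (2,0) (3,1) (1,1) (3,2) (3,0) (1,2) (1,0)
B attacks (0,3): yes

Answer: yes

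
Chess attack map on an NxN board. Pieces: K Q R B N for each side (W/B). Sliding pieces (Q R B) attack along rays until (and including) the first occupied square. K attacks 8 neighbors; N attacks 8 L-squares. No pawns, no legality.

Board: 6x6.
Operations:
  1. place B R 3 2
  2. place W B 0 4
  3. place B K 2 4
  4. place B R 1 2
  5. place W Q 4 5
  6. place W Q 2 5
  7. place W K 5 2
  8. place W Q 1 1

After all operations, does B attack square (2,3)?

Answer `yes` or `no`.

Op 1: place BR@(3,2)
Op 2: place WB@(0,4)
Op 3: place BK@(2,4)
Op 4: place BR@(1,2)
Op 5: place WQ@(4,5)
Op 6: place WQ@(2,5)
Op 7: place WK@(5,2)
Op 8: place WQ@(1,1)
Per-piece attacks for B:
  BR@(1,2): attacks (1,3) (1,4) (1,5) (1,1) (2,2) (3,2) (0,2) [ray(0,-1) blocked at (1,1); ray(1,0) blocked at (3,2)]
  BK@(2,4): attacks (2,5) (2,3) (3,4) (1,4) (3,5) (3,3) (1,5) (1,3)
  BR@(3,2): attacks (3,3) (3,4) (3,5) (3,1) (3,0) (4,2) (5,2) (2,2) (1,2) [ray(1,0) blocked at (5,2); ray(-1,0) blocked at (1,2)]
B attacks (2,3): yes

Answer: yes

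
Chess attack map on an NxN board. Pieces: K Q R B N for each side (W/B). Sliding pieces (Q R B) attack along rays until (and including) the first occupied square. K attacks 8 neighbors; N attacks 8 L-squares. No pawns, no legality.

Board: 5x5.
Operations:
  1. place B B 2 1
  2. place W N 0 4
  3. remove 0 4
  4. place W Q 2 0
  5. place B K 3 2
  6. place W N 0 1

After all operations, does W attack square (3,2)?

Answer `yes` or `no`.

Answer: no

Derivation:
Op 1: place BB@(2,1)
Op 2: place WN@(0,4)
Op 3: remove (0,4)
Op 4: place WQ@(2,0)
Op 5: place BK@(3,2)
Op 6: place WN@(0,1)
Per-piece attacks for W:
  WN@(0,1): attacks (1,3) (2,2) (2,0)
  WQ@(2,0): attacks (2,1) (3,0) (4,0) (1,0) (0,0) (3,1) (4,2) (1,1) (0,2) [ray(0,1) blocked at (2,1)]
W attacks (3,2): no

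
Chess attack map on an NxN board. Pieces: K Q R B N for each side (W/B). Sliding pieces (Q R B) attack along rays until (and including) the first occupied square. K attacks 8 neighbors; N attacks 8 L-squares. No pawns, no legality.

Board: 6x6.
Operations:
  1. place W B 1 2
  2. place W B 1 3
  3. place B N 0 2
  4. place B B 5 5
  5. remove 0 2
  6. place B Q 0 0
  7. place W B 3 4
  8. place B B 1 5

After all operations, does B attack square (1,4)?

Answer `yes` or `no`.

Answer: no

Derivation:
Op 1: place WB@(1,2)
Op 2: place WB@(1,3)
Op 3: place BN@(0,2)
Op 4: place BB@(5,5)
Op 5: remove (0,2)
Op 6: place BQ@(0,0)
Op 7: place WB@(3,4)
Op 8: place BB@(1,5)
Per-piece attacks for B:
  BQ@(0,0): attacks (0,1) (0,2) (0,3) (0,4) (0,5) (1,0) (2,0) (3,0) (4,0) (5,0) (1,1) (2,2) (3,3) (4,4) (5,5) [ray(1,1) blocked at (5,5)]
  BB@(1,5): attacks (2,4) (3,3) (4,2) (5,1) (0,4)
  BB@(5,5): attacks (4,4) (3,3) (2,2) (1,1) (0,0) [ray(-1,-1) blocked at (0,0)]
B attacks (1,4): no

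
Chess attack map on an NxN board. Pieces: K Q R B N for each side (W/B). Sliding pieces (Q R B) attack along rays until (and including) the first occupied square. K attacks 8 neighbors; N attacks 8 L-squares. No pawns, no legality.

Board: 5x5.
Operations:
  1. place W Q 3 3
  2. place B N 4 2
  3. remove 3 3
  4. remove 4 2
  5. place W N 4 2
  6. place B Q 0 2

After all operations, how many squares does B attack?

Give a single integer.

Op 1: place WQ@(3,3)
Op 2: place BN@(4,2)
Op 3: remove (3,3)
Op 4: remove (4,2)
Op 5: place WN@(4,2)
Op 6: place BQ@(0,2)
Per-piece attacks for B:
  BQ@(0,2): attacks (0,3) (0,4) (0,1) (0,0) (1,2) (2,2) (3,2) (4,2) (1,3) (2,4) (1,1) (2,0) [ray(1,0) blocked at (4,2)]
Union (12 distinct): (0,0) (0,1) (0,3) (0,4) (1,1) (1,2) (1,3) (2,0) (2,2) (2,4) (3,2) (4,2)

Answer: 12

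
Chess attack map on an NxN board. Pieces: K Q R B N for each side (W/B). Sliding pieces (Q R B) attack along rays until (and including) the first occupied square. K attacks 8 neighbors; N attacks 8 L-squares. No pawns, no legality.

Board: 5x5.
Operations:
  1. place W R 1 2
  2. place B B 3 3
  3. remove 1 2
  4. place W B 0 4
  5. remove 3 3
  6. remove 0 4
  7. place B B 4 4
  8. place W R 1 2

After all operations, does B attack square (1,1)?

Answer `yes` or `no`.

Answer: yes

Derivation:
Op 1: place WR@(1,2)
Op 2: place BB@(3,3)
Op 3: remove (1,2)
Op 4: place WB@(0,4)
Op 5: remove (3,3)
Op 6: remove (0,4)
Op 7: place BB@(4,4)
Op 8: place WR@(1,2)
Per-piece attacks for B:
  BB@(4,4): attacks (3,3) (2,2) (1,1) (0,0)
B attacks (1,1): yes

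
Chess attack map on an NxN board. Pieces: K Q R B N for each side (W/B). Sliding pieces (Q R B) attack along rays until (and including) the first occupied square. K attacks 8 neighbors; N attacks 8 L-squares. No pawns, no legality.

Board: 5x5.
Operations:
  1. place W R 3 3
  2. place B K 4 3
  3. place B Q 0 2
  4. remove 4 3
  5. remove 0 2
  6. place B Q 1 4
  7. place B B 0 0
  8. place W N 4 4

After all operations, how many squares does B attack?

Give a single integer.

Op 1: place WR@(3,3)
Op 2: place BK@(4,3)
Op 3: place BQ@(0,2)
Op 4: remove (4,3)
Op 5: remove (0,2)
Op 6: place BQ@(1,4)
Op 7: place BB@(0,0)
Op 8: place WN@(4,4)
Per-piece attacks for B:
  BB@(0,0): attacks (1,1) (2,2) (3,3) [ray(1,1) blocked at (3,3)]
  BQ@(1,4): attacks (1,3) (1,2) (1,1) (1,0) (2,4) (3,4) (4,4) (0,4) (2,3) (3,2) (4,1) (0,3) [ray(1,0) blocked at (4,4)]
Union (14 distinct): (0,3) (0,4) (1,0) (1,1) (1,2) (1,3) (2,2) (2,3) (2,4) (3,2) (3,3) (3,4) (4,1) (4,4)

Answer: 14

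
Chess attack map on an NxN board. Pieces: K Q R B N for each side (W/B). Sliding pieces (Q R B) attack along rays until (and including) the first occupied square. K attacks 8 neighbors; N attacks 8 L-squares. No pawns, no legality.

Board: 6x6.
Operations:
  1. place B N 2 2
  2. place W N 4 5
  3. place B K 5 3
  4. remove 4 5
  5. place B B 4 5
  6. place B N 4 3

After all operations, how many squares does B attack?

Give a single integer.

Op 1: place BN@(2,2)
Op 2: place WN@(4,5)
Op 3: place BK@(5,3)
Op 4: remove (4,5)
Op 5: place BB@(4,5)
Op 6: place BN@(4,3)
Per-piece attacks for B:
  BN@(2,2): attacks (3,4) (4,3) (1,4) (0,3) (3,0) (4,1) (1,0) (0,1)
  BN@(4,3): attacks (5,5) (3,5) (2,4) (5,1) (3,1) (2,2)
  BB@(4,5): attacks (5,4) (3,4) (2,3) (1,2) (0,1)
  BK@(5,3): attacks (5,4) (5,2) (4,3) (4,4) (4,2)
Union (20 distinct): (0,1) (0,3) (1,0) (1,2) (1,4) (2,2) (2,3) (2,4) (3,0) (3,1) (3,4) (3,5) (4,1) (4,2) (4,3) (4,4) (5,1) (5,2) (5,4) (5,5)

Answer: 20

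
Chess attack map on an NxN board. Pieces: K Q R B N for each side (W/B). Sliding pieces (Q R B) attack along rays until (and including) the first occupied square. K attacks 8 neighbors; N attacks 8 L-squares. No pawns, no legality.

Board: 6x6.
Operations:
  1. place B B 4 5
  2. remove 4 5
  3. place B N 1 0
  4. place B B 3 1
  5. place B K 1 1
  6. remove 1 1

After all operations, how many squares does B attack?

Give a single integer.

Op 1: place BB@(4,5)
Op 2: remove (4,5)
Op 3: place BN@(1,0)
Op 4: place BB@(3,1)
Op 5: place BK@(1,1)
Op 6: remove (1,1)
Per-piece attacks for B:
  BN@(1,0): attacks (2,2) (3,1) (0,2)
  BB@(3,1): attacks (4,2) (5,3) (4,0) (2,2) (1,3) (0,4) (2,0)
Union (9 distinct): (0,2) (0,4) (1,3) (2,0) (2,2) (3,1) (4,0) (4,2) (5,3)

Answer: 9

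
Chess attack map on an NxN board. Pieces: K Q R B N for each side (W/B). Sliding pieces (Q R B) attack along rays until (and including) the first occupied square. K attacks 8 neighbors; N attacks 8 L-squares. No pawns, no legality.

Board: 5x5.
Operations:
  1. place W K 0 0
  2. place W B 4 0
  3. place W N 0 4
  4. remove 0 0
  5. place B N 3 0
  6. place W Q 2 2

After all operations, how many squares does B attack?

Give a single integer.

Op 1: place WK@(0,0)
Op 2: place WB@(4,0)
Op 3: place WN@(0,4)
Op 4: remove (0,0)
Op 5: place BN@(3,0)
Op 6: place WQ@(2,2)
Per-piece attacks for B:
  BN@(3,0): attacks (4,2) (2,2) (1,1)
Union (3 distinct): (1,1) (2,2) (4,2)

Answer: 3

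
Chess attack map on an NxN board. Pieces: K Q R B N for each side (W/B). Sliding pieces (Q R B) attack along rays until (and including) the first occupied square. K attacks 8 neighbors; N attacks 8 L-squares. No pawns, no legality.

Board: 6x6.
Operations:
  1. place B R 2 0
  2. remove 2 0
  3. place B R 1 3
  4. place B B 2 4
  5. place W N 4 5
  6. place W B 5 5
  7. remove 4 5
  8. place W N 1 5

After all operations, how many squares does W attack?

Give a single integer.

Answer: 8

Derivation:
Op 1: place BR@(2,0)
Op 2: remove (2,0)
Op 3: place BR@(1,3)
Op 4: place BB@(2,4)
Op 5: place WN@(4,5)
Op 6: place WB@(5,5)
Op 7: remove (4,5)
Op 8: place WN@(1,5)
Per-piece attacks for W:
  WN@(1,5): attacks (2,3) (3,4) (0,3)
  WB@(5,5): attacks (4,4) (3,3) (2,2) (1,1) (0,0)
Union (8 distinct): (0,0) (0,3) (1,1) (2,2) (2,3) (3,3) (3,4) (4,4)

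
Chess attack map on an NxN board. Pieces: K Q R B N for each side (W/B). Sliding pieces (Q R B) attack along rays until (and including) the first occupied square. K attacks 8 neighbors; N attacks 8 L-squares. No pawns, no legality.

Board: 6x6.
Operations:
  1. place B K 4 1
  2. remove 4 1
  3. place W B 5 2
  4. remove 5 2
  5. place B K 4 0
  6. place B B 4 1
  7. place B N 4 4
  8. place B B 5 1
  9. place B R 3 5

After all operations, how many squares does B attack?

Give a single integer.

Op 1: place BK@(4,1)
Op 2: remove (4,1)
Op 3: place WB@(5,2)
Op 4: remove (5,2)
Op 5: place BK@(4,0)
Op 6: place BB@(4,1)
Op 7: place BN@(4,4)
Op 8: place BB@(5,1)
Op 9: place BR@(3,5)
Per-piece attacks for B:
  BR@(3,5): attacks (3,4) (3,3) (3,2) (3,1) (3,0) (4,5) (5,5) (2,5) (1,5) (0,5)
  BK@(4,0): attacks (4,1) (5,0) (3,0) (5,1) (3,1)
  BB@(4,1): attacks (5,2) (5,0) (3,2) (2,3) (1,4) (0,5) (3,0)
  BN@(4,4): attacks (2,5) (5,2) (3,2) (2,3)
  BB@(5,1): attacks (4,2) (3,3) (2,4) (1,5) (4,0) [ray(-1,-1) blocked at (4,0)]
Union (19 distinct): (0,5) (1,4) (1,5) (2,3) (2,4) (2,5) (3,0) (3,1) (3,2) (3,3) (3,4) (4,0) (4,1) (4,2) (4,5) (5,0) (5,1) (5,2) (5,5)

Answer: 19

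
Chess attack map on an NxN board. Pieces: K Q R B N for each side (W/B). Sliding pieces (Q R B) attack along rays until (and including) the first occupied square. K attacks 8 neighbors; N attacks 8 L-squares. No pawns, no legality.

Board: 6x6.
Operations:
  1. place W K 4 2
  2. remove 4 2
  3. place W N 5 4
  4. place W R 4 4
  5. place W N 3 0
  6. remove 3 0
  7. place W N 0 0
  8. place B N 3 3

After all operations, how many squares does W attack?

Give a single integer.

Answer: 14

Derivation:
Op 1: place WK@(4,2)
Op 2: remove (4,2)
Op 3: place WN@(5,4)
Op 4: place WR@(4,4)
Op 5: place WN@(3,0)
Op 6: remove (3,0)
Op 7: place WN@(0,0)
Op 8: place BN@(3,3)
Per-piece attacks for W:
  WN@(0,0): attacks (1,2) (2,1)
  WR@(4,4): attacks (4,5) (4,3) (4,2) (4,1) (4,0) (5,4) (3,4) (2,4) (1,4) (0,4) [ray(1,0) blocked at (5,4)]
  WN@(5,4): attacks (3,5) (4,2) (3,3)
Union (14 distinct): (0,4) (1,2) (1,4) (2,1) (2,4) (3,3) (3,4) (3,5) (4,0) (4,1) (4,2) (4,3) (4,5) (5,4)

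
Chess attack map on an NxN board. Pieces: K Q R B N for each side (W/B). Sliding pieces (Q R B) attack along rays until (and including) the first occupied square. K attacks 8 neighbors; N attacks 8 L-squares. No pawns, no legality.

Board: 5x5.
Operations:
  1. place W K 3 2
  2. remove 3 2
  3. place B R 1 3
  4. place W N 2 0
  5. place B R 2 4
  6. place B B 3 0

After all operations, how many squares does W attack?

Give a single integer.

Op 1: place WK@(3,2)
Op 2: remove (3,2)
Op 3: place BR@(1,3)
Op 4: place WN@(2,0)
Op 5: place BR@(2,4)
Op 6: place BB@(3,0)
Per-piece attacks for W:
  WN@(2,0): attacks (3,2) (4,1) (1,2) (0,1)
Union (4 distinct): (0,1) (1,2) (3,2) (4,1)

Answer: 4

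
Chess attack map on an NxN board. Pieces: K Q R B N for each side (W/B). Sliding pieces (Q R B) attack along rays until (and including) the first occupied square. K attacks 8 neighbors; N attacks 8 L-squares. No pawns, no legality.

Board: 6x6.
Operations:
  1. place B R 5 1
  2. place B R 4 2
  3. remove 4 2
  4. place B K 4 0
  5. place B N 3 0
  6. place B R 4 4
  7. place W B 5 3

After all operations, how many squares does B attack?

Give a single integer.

Answer: 20

Derivation:
Op 1: place BR@(5,1)
Op 2: place BR@(4,2)
Op 3: remove (4,2)
Op 4: place BK@(4,0)
Op 5: place BN@(3,0)
Op 6: place BR@(4,4)
Op 7: place WB@(5,3)
Per-piece attacks for B:
  BN@(3,0): attacks (4,2) (5,1) (2,2) (1,1)
  BK@(4,0): attacks (4,1) (5,0) (3,0) (5,1) (3,1)
  BR@(4,4): attacks (4,5) (4,3) (4,2) (4,1) (4,0) (5,4) (3,4) (2,4) (1,4) (0,4) [ray(0,-1) blocked at (4,0)]
  BR@(5,1): attacks (5,2) (5,3) (5,0) (4,1) (3,1) (2,1) (1,1) (0,1) [ray(0,1) blocked at (5,3)]
Union (20 distinct): (0,1) (0,4) (1,1) (1,4) (2,1) (2,2) (2,4) (3,0) (3,1) (3,4) (4,0) (4,1) (4,2) (4,3) (4,5) (5,0) (5,1) (5,2) (5,3) (5,4)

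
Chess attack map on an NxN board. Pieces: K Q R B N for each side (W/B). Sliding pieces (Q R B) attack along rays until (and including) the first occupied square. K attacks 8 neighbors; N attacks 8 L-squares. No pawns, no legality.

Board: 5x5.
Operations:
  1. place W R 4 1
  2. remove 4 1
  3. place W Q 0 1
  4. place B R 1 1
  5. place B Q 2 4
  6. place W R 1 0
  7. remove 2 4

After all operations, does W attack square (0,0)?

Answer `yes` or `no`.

Op 1: place WR@(4,1)
Op 2: remove (4,1)
Op 3: place WQ@(0,1)
Op 4: place BR@(1,1)
Op 5: place BQ@(2,4)
Op 6: place WR@(1,0)
Op 7: remove (2,4)
Per-piece attacks for W:
  WQ@(0,1): attacks (0,2) (0,3) (0,4) (0,0) (1,1) (1,2) (2,3) (3,4) (1,0) [ray(1,0) blocked at (1,1); ray(1,-1) blocked at (1,0)]
  WR@(1,0): attacks (1,1) (2,0) (3,0) (4,0) (0,0) [ray(0,1) blocked at (1,1)]
W attacks (0,0): yes

Answer: yes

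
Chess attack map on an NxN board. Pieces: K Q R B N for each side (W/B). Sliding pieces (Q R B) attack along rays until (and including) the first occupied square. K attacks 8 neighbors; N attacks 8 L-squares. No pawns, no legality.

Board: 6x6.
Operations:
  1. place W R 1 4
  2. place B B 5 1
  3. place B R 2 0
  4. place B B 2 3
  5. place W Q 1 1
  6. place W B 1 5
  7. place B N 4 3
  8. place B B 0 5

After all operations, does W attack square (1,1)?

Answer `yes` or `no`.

Answer: yes

Derivation:
Op 1: place WR@(1,4)
Op 2: place BB@(5,1)
Op 3: place BR@(2,0)
Op 4: place BB@(2,3)
Op 5: place WQ@(1,1)
Op 6: place WB@(1,5)
Op 7: place BN@(4,3)
Op 8: place BB@(0,5)
Per-piece attacks for W:
  WQ@(1,1): attacks (1,2) (1,3) (1,4) (1,0) (2,1) (3,1) (4,1) (5,1) (0,1) (2,2) (3,3) (4,4) (5,5) (2,0) (0,2) (0,0) [ray(0,1) blocked at (1,4); ray(1,0) blocked at (5,1); ray(1,-1) blocked at (2,0)]
  WR@(1,4): attacks (1,5) (1,3) (1,2) (1,1) (2,4) (3,4) (4,4) (5,4) (0,4) [ray(0,1) blocked at (1,5); ray(0,-1) blocked at (1,1)]
  WB@(1,5): attacks (2,4) (3,3) (4,2) (5,1) (0,4) [ray(1,-1) blocked at (5,1)]
W attacks (1,1): yes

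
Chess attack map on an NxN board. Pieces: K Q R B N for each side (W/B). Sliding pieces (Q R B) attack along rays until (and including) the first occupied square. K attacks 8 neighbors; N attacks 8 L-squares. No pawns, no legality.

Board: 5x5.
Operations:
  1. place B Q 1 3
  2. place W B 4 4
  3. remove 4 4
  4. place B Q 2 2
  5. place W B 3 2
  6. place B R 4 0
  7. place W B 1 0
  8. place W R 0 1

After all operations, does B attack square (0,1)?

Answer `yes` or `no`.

Op 1: place BQ@(1,3)
Op 2: place WB@(4,4)
Op 3: remove (4,4)
Op 4: place BQ@(2,2)
Op 5: place WB@(3,2)
Op 6: place BR@(4,0)
Op 7: place WB@(1,0)
Op 8: place WR@(0,1)
Per-piece attacks for B:
  BQ@(1,3): attacks (1,4) (1,2) (1,1) (1,0) (2,3) (3,3) (4,3) (0,3) (2,4) (2,2) (0,4) (0,2) [ray(0,-1) blocked at (1,0); ray(1,-1) blocked at (2,2)]
  BQ@(2,2): attacks (2,3) (2,4) (2,1) (2,0) (3,2) (1,2) (0,2) (3,3) (4,4) (3,1) (4,0) (1,3) (1,1) (0,0) [ray(1,0) blocked at (3,2); ray(1,-1) blocked at (4,0); ray(-1,1) blocked at (1,3)]
  BR@(4,0): attacks (4,1) (4,2) (4,3) (4,4) (3,0) (2,0) (1,0) [ray(-1,0) blocked at (1,0)]
B attacks (0,1): no

Answer: no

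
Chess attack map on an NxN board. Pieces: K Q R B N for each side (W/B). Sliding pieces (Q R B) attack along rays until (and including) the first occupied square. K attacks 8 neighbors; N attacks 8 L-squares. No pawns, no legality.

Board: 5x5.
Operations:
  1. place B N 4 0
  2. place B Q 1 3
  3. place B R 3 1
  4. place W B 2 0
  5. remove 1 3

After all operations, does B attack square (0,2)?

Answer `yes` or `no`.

Answer: no

Derivation:
Op 1: place BN@(4,0)
Op 2: place BQ@(1,3)
Op 3: place BR@(3,1)
Op 4: place WB@(2,0)
Op 5: remove (1,3)
Per-piece attacks for B:
  BR@(3,1): attacks (3,2) (3,3) (3,4) (3,0) (4,1) (2,1) (1,1) (0,1)
  BN@(4,0): attacks (3,2) (2,1)
B attacks (0,2): no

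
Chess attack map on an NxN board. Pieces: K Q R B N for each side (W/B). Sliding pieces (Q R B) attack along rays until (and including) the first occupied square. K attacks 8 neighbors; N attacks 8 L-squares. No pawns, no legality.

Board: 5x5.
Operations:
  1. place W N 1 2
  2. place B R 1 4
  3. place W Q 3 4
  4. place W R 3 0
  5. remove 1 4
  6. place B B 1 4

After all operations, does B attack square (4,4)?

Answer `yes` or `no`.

Answer: no

Derivation:
Op 1: place WN@(1,2)
Op 2: place BR@(1,4)
Op 3: place WQ@(3,4)
Op 4: place WR@(3,0)
Op 5: remove (1,4)
Op 6: place BB@(1,4)
Per-piece attacks for B:
  BB@(1,4): attacks (2,3) (3,2) (4,1) (0,3)
B attacks (4,4): no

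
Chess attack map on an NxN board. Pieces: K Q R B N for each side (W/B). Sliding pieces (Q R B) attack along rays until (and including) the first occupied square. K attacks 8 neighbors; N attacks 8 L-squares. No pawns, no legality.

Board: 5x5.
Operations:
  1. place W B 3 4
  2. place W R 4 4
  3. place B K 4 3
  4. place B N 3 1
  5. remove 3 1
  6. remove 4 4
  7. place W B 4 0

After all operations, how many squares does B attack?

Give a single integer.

Op 1: place WB@(3,4)
Op 2: place WR@(4,4)
Op 3: place BK@(4,3)
Op 4: place BN@(3,1)
Op 5: remove (3,1)
Op 6: remove (4,4)
Op 7: place WB@(4,0)
Per-piece attacks for B:
  BK@(4,3): attacks (4,4) (4,2) (3,3) (3,4) (3,2)
Union (5 distinct): (3,2) (3,3) (3,4) (4,2) (4,4)

Answer: 5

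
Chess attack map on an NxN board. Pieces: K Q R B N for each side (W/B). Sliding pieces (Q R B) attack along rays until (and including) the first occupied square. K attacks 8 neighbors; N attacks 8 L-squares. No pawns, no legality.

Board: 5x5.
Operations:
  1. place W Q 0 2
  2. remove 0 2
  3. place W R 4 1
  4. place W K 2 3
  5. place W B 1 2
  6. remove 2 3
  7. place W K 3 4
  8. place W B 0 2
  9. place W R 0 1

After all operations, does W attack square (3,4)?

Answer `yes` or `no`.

Answer: yes

Derivation:
Op 1: place WQ@(0,2)
Op 2: remove (0,2)
Op 3: place WR@(4,1)
Op 4: place WK@(2,3)
Op 5: place WB@(1,2)
Op 6: remove (2,3)
Op 7: place WK@(3,4)
Op 8: place WB@(0,2)
Op 9: place WR@(0,1)
Per-piece attacks for W:
  WR@(0,1): attacks (0,2) (0,0) (1,1) (2,1) (3,1) (4,1) [ray(0,1) blocked at (0,2); ray(1,0) blocked at (4,1)]
  WB@(0,2): attacks (1,3) (2,4) (1,1) (2,0)
  WB@(1,2): attacks (2,3) (3,4) (2,1) (3,0) (0,3) (0,1) [ray(1,1) blocked at (3,4); ray(-1,-1) blocked at (0,1)]
  WK@(3,4): attacks (3,3) (4,4) (2,4) (4,3) (2,3)
  WR@(4,1): attacks (4,2) (4,3) (4,4) (4,0) (3,1) (2,1) (1,1) (0,1) [ray(-1,0) blocked at (0,1)]
W attacks (3,4): yes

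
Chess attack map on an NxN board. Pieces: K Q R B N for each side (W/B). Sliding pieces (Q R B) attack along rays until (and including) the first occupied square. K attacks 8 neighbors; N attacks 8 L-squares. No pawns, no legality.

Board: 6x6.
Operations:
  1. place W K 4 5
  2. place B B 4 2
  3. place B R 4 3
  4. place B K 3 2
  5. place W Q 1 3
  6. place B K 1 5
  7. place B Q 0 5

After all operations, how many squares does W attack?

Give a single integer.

Answer: 20

Derivation:
Op 1: place WK@(4,5)
Op 2: place BB@(4,2)
Op 3: place BR@(4,3)
Op 4: place BK@(3,2)
Op 5: place WQ@(1,3)
Op 6: place BK@(1,5)
Op 7: place BQ@(0,5)
Per-piece attacks for W:
  WQ@(1,3): attacks (1,4) (1,5) (1,2) (1,1) (1,0) (2,3) (3,3) (4,3) (0,3) (2,4) (3,5) (2,2) (3,1) (4,0) (0,4) (0,2) [ray(0,1) blocked at (1,5); ray(1,0) blocked at (4,3)]
  WK@(4,5): attacks (4,4) (5,5) (3,5) (5,4) (3,4)
Union (20 distinct): (0,2) (0,3) (0,4) (1,0) (1,1) (1,2) (1,4) (1,5) (2,2) (2,3) (2,4) (3,1) (3,3) (3,4) (3,5) (4,0) (4,3) (4,4) (5,4) (5,5)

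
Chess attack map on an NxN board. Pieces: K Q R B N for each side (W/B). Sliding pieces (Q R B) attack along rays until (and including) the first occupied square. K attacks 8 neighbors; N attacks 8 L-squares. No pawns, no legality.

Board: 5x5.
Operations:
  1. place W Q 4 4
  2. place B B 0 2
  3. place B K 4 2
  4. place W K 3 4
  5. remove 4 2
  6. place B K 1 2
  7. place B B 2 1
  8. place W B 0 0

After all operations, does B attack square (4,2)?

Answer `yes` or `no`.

Answer: no

Derivation:
Op 1: place WQ@(4,4)
Op 2: place BB@(0,2)
Op 3: place BK@(4,2)
Op 4: place WK@(3,4)
Op 5: remove (4,2)
Op 6: place BK@(1,2)
Op 7: place BB@(2,1)
Op 8: place WB@(0,0)
Per-piece attacks for B:
  BB@(0,2): attacks (1,3) (2,4) (1,1) (2,0)
  BK@(1,2): attacks (1,3) (1,1) (2,2) (0,2) (2,3) (2,1) (0,3) (0,1)
  BB@(2,1): attacks (3,2) (4,3) (3,0) (1,2) (1,0) [ray(-1,1) blocked at (1,2)]
B attacks (4,2): no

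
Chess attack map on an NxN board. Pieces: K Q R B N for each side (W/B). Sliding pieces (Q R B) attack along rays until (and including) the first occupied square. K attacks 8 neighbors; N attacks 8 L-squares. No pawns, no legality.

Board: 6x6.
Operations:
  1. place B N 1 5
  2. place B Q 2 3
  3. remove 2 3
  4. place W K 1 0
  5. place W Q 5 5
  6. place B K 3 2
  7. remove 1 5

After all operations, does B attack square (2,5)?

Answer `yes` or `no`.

Op 1: place BN@(1,5)
Op 2: place BQ@(2,3)
Op 3: remove (2,3)
Op 4: place WK@(1,0)
Op 5: place WQ@(5,5)
Op 6: place BK@(3,2)
Op 7: remove (1,5)
Per-piece attacks for B:
  BK@(3,2): attacks (3,3) (3,1) (4,2) (2,2) (4,3) (4,1) (2,3) (2,1)
B attacks (2,5): no

Answer: no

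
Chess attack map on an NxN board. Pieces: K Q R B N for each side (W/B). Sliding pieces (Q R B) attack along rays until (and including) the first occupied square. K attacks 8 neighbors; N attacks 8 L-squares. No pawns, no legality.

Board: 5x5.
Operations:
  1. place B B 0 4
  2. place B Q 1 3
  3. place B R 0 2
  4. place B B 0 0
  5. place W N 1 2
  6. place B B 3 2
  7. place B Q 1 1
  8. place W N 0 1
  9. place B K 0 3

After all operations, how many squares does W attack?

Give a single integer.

Op 1: place BB@(0,4)
Op 2: place BQ@(1,3)
Op 3: place BR@(0,2)
Op 4: place BB@(0,0)
Op 5: place WN@(1,2)
Op 6: place BB@(3,2)
Op 7: place BQ@(1,1)
Op 8: place WN@(0,1)
Op 9: place BK@(0,3)
Per-piece attacks for W:
  WN@(0,1): attacks (1,3) (2,2) (2,0)
  WN@(1,2): attacks (2,4) (3,3) (0,4) (2,0) (3,1) (0,0)
Union (8 distinct): (0,0) (0,4) (1,3) (2,0) (2,2) (2,4) (3,1) (3,3)

Answer: 8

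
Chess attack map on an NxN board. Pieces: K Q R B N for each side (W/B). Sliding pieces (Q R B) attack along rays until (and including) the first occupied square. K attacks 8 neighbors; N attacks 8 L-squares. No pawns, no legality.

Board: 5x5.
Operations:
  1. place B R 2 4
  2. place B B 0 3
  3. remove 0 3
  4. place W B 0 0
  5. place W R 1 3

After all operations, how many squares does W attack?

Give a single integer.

Answer: 10

Derivation:
Op 1: place BR@(2,4)
Op 2: place BB@(0,3)
Op 3: remove (0,3)
Op 4: place WB@(0,0)
Op 5: place WR@(1,3)
Per-piece attacks for W:
  WB@(0,0): attacks (1,1) (2,2) (3,3) (4,4)
  WR@(1,3): attacks (1,4) (1,2) (1,1) (1,0) (2,3) (3,3) (4,3) (0,3)
Union (10 distinct): (0,3) (1,0) (1,1) (1,2) (1,4) (2,2) (2,3) (3,3) (4,3) (4,4)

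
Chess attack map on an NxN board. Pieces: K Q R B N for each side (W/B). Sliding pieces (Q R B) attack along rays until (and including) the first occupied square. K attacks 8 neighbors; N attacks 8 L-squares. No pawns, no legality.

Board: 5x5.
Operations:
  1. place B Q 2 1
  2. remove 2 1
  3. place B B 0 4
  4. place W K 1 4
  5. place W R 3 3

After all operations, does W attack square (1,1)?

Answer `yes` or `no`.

Op 1: place BQ@(2,1)
Op 2: remove (2,1)
Op 3: place BB@(0,4)
Op 4: place WK@(1,4)
Op 5: place WR@(3,3)
Per-piece attacks for W:
  WK@(1,4): attacks (1,3) (2,4) (0,4) (2,3) (0,3)
  WR@(3,3): attacks (3,4) (3,2) (3,1) (3,0) (4,3) (2,3) (1,3) (0,3)
W attacks (1,1): no

Answer: no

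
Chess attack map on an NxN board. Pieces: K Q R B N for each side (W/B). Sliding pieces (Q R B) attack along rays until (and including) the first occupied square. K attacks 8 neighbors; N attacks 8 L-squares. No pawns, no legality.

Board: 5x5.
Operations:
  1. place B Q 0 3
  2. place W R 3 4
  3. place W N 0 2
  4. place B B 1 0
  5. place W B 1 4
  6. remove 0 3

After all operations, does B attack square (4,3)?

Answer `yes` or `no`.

Op 1: place BQ@(0,3)
Op 2: place WR@(3,4)
Op 3: place WN@(0,2)
Op 4: place BB@(1,0)
Op 5: place WB@(1,4)
Op 6: remove (0,3)
Per-piece attacks for B:
  BB@(1,0): attacks (2,1) (3,2) (4,3) (0,1)
B attacks (4,3): yes

Answer: yes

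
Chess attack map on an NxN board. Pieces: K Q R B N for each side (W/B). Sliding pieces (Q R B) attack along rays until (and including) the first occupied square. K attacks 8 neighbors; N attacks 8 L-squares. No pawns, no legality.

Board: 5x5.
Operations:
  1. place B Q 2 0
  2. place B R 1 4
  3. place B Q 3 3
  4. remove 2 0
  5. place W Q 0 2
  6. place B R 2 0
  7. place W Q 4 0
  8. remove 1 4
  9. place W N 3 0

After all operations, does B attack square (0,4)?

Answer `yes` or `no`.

Answer: no

Derivation:
Op 1: place BQ@(2,0)
Op 2: place BR@(1,4)
Op 3: place BQ@(3,3)
Op 4: remove (2,0)
Op 5: place WQ@(0,2)
Op 6: place BR@(2,0)
Op 7: place WQ@(4,0)
Op 8: remove (1,4)
Op 9: place WN@(3,0)
Per-piece attacks for B:
  BR@(2,0): attacks (2,1) (2,2) (2,3) (2,4) (3,0) (1,0) (0,0) [ray(1,0) blocked at (3,0)]
  BQ@(3,3): attacks (3,4) (3,2) (3,1) (3,0) (4,3) (2,3) (1,3) (0,3) (4,4) (4,2) (2,4) (2,2) (1,1) (0,0) [ray(0,-1) blocked at (3,0)]
B attacks (0,4): no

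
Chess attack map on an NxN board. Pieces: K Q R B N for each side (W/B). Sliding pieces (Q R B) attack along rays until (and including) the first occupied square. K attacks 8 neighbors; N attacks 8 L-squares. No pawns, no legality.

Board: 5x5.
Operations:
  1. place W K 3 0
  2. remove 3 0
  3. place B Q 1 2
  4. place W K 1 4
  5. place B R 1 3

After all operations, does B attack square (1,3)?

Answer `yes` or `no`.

Answer: yes

Derivation:
Op 1: place WK@(3,0)
Op 2: remove (3,0)
Op 3: place BQ@(1,2)
Op 4: place WK@(1,4)
Op 5: place BR@(1,3)
Per-piece attacks for B:
  BQ@(1,2): attacks (1,3) (1,1) (1,0) (2,2) (3,2) (4,2) (0,2) (2,3) (3,4) (2,1) (3,0) (0,3) (0,1) [ray(0,1) blocked at (1,3)]
  BR@(1,3): attacks (1,4) (1,2) (2,3) (3,3) (4,3) (0,3) [ray(0,1) blocked at (1,4); ray(0,-1) blocked at (1,2)]
B attacks (1,3): yes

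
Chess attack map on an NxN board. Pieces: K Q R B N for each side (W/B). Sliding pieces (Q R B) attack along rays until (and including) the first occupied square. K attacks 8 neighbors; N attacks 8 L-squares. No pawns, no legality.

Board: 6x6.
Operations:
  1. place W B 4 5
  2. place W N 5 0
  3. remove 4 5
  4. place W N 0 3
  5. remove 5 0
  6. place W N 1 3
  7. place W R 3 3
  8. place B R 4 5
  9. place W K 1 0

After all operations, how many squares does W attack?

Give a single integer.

Answer: 19

Derivation:
Op 1: place WB@(4,5)
Op 2: place WN@(5,0)
Op 3: remove (4,5)
Op 4: place WN@(0,3)
Op 5: remove (5,0)
Op 6: place WN@(1,3)
Op 7: place WR@(3,3)
Op 8: place BR@(4,5)
Op 9: place WK@(1,0)
Per-piece attacks for W:
  WN@(0,3): attacks (1,5) (2,4) (1,1) (2,2)
  WK@(1,0): attacks (1,1) (2,0) (0,0) (2,1) (0,1)
  WN@(1,3): attacks (2,5) (3,4) (0,5) (2,1) (3,2) (0,1)
  WR@(3,3): attacks (3,4) (3,5) (3,2) (3,1) (3,0) (4,3) (5,3) (2,3) (1,3) [ray(-1,0) blocked at (1,3)]
Union (19 distinct): (0,0) (0,1) (0,5) (1,1) (1,3) (1,5) (2,0) (2,1) (2,2) (2,3) (2,4) (2,5) (3,0) (3,1) (3,2) (3,4) (3,5) (4,3) (5,3)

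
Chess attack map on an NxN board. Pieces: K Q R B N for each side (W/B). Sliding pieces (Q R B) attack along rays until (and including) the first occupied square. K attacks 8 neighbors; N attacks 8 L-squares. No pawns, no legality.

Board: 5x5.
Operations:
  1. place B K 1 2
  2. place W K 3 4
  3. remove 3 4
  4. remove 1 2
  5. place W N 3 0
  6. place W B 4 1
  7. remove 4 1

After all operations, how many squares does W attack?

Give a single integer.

Op 1: place BK@(1,2)
Op 2: place WK@(3,4)
Op 3: remove (3,4)
Op 4: remove (1,2)
Op 5: place WN@(3,0)
Op 6: place WB@(4,1)
Op 7: remove (4,1)
Per-piece attacks for W:
  WN@(3,0): attacks (4,2) (2,2) (1,1)
Union (3 distinct): (1,1) (2,2) (4,2)

Answer: 3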